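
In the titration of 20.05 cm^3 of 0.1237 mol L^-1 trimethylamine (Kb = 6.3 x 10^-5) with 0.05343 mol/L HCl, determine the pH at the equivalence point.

n((CH3)3N) = 0.1237 x 0.02005 = 0.002480 mol; V(HCl) at equivalence = 0.002480/0.05343 = 0.04642 L.
At equivalence the base is fully converted to (CH3)3NH+; total volume = 0.06647 L, so [(CH3)3NH+] = 0.002480/0.06647 = 0.03731 M.
Ka((CH3)3NH+) = Kw/Kb = 1.0e-14 / 6.3 x 10^-5 = 1.59e-10.
[H^+] = sqrt(Ka x [(CH3)3NH+]) = sqrt(1.59e-10 x 0.03731) = 2.43e-6 M.
pH = -log(2.43e-6) = 5.61.

5.61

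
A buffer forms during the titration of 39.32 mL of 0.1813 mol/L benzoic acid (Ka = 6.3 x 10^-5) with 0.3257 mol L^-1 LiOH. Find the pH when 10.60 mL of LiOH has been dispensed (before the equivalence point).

4.17

Initial n(C6H5COOH) = 0.1813 x 0.03932 = 0.007129 mol.
n(LiOH) added = 0.3257 x 0.01060 = 0.003452 mol, converting that many moles of C6H5COOH to C6H5COO-.
Remaining n(C6H5COOH) = 0.003676 mol; n(C6H5COO-) = 0.003452 mol.
By Henderson-Hasselbalch, pH = pKa + log([A^-]/[HA]) = 4.20 + log(0.003452/0.003676) = 4.20 + (-0.03) = 4.17.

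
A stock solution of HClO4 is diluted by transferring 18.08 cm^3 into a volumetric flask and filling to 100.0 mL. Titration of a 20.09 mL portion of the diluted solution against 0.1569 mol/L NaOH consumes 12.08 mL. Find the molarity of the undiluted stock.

n(NaOH) = 0.1569 x 0.01208 = 0.001895 mol.
n(HClO4) in the aliquot = 0.001895 mol.
[diluted HClO4] = 0.001895 / 0.02009 = 0.09434 M.
Dilution factor = 100.0/18.08 = 5.531, so [stock] = 0.09434 x 5.531 = 0.522 M.

0.522 M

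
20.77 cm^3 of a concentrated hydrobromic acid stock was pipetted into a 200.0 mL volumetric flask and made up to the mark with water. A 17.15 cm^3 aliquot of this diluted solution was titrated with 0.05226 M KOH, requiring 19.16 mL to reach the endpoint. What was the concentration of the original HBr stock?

n(KOH) = 0.05226 x 0.01916 = 0.001001 mol.
n(HBr) in the aliquot = 0.001001 mol.
[diluted HBr] = 0.001001 / 0.01715 = 0.05838 M.
Dilution factor = 200.0/20.77 = 9.629, so [stock] = 0.05838 x 9.629 = 0.562 M.

0.562 M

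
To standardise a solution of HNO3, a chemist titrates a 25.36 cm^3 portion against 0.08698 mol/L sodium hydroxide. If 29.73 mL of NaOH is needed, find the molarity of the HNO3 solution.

0.102 M

n(NaOH) delivered = 0.08698 x 0.02973 = 0.002586 mol.
For a 1:1 reaction, n(HNO3) = 0.002586 mol.
[HNO3] = 0.002586 mol / 0.02536 L = 0.102 M.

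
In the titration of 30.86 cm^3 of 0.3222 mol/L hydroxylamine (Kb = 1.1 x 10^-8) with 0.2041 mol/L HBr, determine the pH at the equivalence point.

n(NH2OH) = 0.3222 x 0.03086 = 0.009943 mol; V(HBr) at equivalence = 0.009943/0.2041 = 0.04872 L.
At equivalence the base is fully converted to NH3OH+; total volume = 0.07958 L, so [NH3OH+] = 0.009943/0.07958 = 0.1249 M.
Ka(NH3OH+) = Kw/Kb = 1.0e-14 / 1.1 x 10^-8 = 9.09e-7.
[H^+] = sqrt(Ka x [NH3OH+]) = sqrt(9.09e-7 x 0.1249) = 0.000337 M.
pH = -log(0.000337) = 3.47.

3.47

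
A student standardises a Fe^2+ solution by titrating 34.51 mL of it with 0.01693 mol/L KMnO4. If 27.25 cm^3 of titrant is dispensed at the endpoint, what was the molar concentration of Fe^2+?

0.0668 M

n(KMnO4) = 0.01693 x 0.02725 = 0.0004613 mol.
From the balanced equation, 1 mol KMnO4 reacts with 5 mol Fe^2+, so n(Fe^2+) = 0.0004613 x 5/1 = 0.002307 mol.
[Fe^2+] = 0.002307 / 0.03451 L = 0.0668 M.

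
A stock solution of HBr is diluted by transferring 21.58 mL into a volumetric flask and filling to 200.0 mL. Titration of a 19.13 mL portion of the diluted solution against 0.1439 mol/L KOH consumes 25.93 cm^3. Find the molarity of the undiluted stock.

1.81 M

n(KOH) = 0.1439 x 0.02593 = 0.003731 mol.
n(HBr) in the aliquot = 0.003731 mol.
[diluted HBr] = 0.003731 / 0.01913 = 0.1951 M.
Dilution factor = 200.0/21.58 = 9.268, so [stock] = 0.1951 x 9.268 = 1.81 M.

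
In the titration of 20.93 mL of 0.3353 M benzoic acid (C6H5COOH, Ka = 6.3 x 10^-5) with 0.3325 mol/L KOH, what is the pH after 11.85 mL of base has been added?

Initial n(C6H5COOH) = 0.3353 x 0.02093 = 0.007018 mol.
n(KOH) added = 0.3325 x 0.01185 = 0.003940 mol, converting that many moles of C6H5COOH to C6H5COO-.
Remaining n(C6H5COOH) = 0.003078 mol; n(C6H5COO-) = 0.003940 mol.
By Henderson-Hasselbalch, pH = pKa + log([A^-]/[HA]) = 4.20 + log(0.003940/0.003078) = 4.20 + (+0.11) = 4.31.

4.31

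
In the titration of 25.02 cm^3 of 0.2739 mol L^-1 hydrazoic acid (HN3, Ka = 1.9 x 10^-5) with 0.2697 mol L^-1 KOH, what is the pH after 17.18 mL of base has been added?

5.04

Initial n(HN3) = 0.2739 x 0.02502 = 0.006853 mol.
n(KOH) added = 0.2697 x 0.01718 = 0.004633 mol, converting that many moles of HN3 to N3-.
Remaining n(HN3) = 0.002220 mol; n(N3-) = 0.004633 mol.
By Henderson-Hasselbalch, pH = pKa + log([A^-]/[HA]) = 4.72 + log(0.004633/0.002220) = 4.72 + (+0.32) = 5.04.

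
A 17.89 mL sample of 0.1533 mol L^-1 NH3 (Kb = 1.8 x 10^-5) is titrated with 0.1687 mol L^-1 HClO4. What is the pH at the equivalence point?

5.18

n(NH3) = 0.1533 x 0.01789 = 0.002743 mol; V(HClO4) at equivalence = 0.002743/0.1687 = 0.01626 L.
At equivalence the base is fully converted to NH4+; total volume = 0.03415 L, so [NH4+] = 0.002743/0.03415 = 0.08032 M.
Ka(NH4+) = Kw/Kb = 1.0e-14 / 1.8 x 10^-5 = 5.56e-10.
[H^+] = sqrt(Ka x [NH4+]) = sqrt(5.56e-10 x 0.08032) = 6.68e-6 M.
pH = -log(6.68e-6) = 5.18.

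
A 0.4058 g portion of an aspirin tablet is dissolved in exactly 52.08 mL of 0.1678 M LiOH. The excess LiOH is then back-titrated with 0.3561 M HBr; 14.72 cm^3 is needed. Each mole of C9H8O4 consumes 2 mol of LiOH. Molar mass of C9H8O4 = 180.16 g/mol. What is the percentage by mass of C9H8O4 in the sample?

77.6%

Total n(LiOH) added = 0.1678 x 0.05208 = 0.008739 mol.
n(HBr) used = 0.3561 x 0.01472 = 0.005242 mol, which equals the excess n(LiOH).
So n(LiOH) consumed by the sample = 0.008739 - 0.005242 = 0.003497 mol.
n(C9H8O4) = 0.003497 / 2 = 0.001749 mol.
mass C9H8O4 = 0.001749 x 180.16 = 0.3150 g, so %C9H8O4 = 0.3150/0.4058 x 100 = 77.6%.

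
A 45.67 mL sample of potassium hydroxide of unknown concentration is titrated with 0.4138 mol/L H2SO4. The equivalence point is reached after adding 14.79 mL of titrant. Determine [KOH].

n(H2SO4) delivered = 0.4138 x 0.01479 = 0.006120 mol.
The reaction is 2 KOH + 1 H2SO4, so n(KOH) = 0.006120 x 2/1 = 0.01224 mol.
[KOH] = 0.01224 mol / 0.04567 L = 0.268 M.

0.268 M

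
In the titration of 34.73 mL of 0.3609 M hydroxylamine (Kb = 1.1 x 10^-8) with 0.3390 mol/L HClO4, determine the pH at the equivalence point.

n(NH2OH) = 0.3609 x 0.03473 = 0.01253 mol; V(HClO4) at equivalence = 0.01253/0.3390 = 0.03697 L.
At equivalence the base is fully converted to NH3OH+; total volume = 0.07170 L, so [NH3OH+] = 0.01253/0.07170 = 0.1748 M.
Ka(NH3OH+) = Kw/Kb = 1.0e-14 / 1.1 x 10^-8 = 9.09e-7.
[H^+] = sqrt(Ka x [NH3OH+]) = sqrt(9.09e-7 x 0.1748) = 0.000399 M.
pH = -log(0.000399) = 3.40.

3.40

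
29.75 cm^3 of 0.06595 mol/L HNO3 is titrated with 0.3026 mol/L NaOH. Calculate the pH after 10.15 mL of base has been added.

12.44

n(acid) = 0.06595 x 0.02975 = 0.001962 mol; n(NaOH) added = 0.3026 x 0.01015 = 0.003071 mol.
Base is in excess by 0.003071 - 0.001962 = 0.001109 mol in a total volume of 0.03990 L.
[OH^-] = 0.001109/0.03990 = 0.02780 M, so pOH = 1.56 and pH = 14.00 - 1.56 = 12.44.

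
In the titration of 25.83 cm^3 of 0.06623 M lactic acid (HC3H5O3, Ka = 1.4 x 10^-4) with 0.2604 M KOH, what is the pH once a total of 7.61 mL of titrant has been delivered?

n(acid) = 0.06623 x 0.02583 = 0.001711 mol; n(KOH) added = 0.2604 x 0.007610 = 0.001982 mol.
Base is in excess by 0.001982 - 0.001711 = 0.0002709 mol in a total volume of 0.03344 L.
[OH^-] = 0.0002709/0.03344 = 0.008102 M, so pOH = 2.09 and pH = 14.00 - 2.09 = 11.91.

11.91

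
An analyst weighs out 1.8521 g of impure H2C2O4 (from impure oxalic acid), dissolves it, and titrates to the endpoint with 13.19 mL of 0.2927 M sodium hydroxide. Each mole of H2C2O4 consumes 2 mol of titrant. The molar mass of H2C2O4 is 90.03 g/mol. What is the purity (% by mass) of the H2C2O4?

n(NaOH) = 0.2927 x 0.01319 = 0.003861 mol.
n(H2C2O4) = 0.003861 / 2 = 0.001930 mol.
mass of H2C2O4 = 0.001930 x 90.03 = 0.1738 g.
% purity = 0.1738 / 1.8521 x 100 = 9.38%.

9.38%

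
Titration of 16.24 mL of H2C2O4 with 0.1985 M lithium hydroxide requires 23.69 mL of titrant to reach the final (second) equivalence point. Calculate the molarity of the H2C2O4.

0.145 M

n(LiOH) = 0.1985 x 0.02369 = 0.004702 mol.
At the final (second) equivalence point, 2 mol OH^- react per mol H2C2O4, so n(H2C2O4) = 0.004702 / 2 = 0.002351 mol.
[H2C2O4] = 0.002351 / 0.01624 L = 0.145 M.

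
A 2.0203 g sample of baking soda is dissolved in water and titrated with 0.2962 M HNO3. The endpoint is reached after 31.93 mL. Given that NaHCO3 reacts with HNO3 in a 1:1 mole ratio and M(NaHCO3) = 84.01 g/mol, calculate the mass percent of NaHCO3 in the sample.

39.3%

n(HNO3) = 0.2962 x 0.03193 = 0.009458 mol.
n(NaHCO3) = 0.009458 / 1 = 0.009458 mol.
mass of NaHCO3 = 0.009458 x 84.01 = 0.7945 g.
% purity = 0.7945 / 2.0203 x 100 = 39.3%.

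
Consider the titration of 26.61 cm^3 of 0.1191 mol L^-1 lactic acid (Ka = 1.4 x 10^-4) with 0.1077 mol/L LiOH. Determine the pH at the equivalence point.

n(HC3H5O3) = 0.1191 x 0.02661 = 0.003169 mol; V(LiOH) at equivalence = 0.003169/0.1077 = 0.02943 L.
At equivalence all the acid is converted to C3H5O3-; total volume = 0.02661 + 0.02943 = 0.05604 L, so [C3H5O3-] = 0.003169/0.05604 = 0.05656 M.
Kb = Kw/Ka = 1.0e-14 / 1.4 x 10^-4 = 7.14e-11.
[OH^-] = sqrt(Kb x [C3H5O3-]) = sqrt(7.14e-11 x 0.05656) = 2.01e-6 M.
pOH = 5.70, so pH = 14.00 - 5.70 = 8.30.

8.30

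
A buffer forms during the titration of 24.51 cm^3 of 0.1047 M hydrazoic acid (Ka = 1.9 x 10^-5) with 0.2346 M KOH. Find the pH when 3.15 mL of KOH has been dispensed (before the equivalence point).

Initial n(HN3) = 0.1047 x 0.02451 = 0.002566 mol.
n(KOH) added = 0.2346 x 0.003150 = 0.0007390 mol, converting that many moles of HN3 to N3-.
Remaining n(HN3) = 0.001827 mol; n(N3-) = 0.0007390 mol.
By Henderson-Hasselbalch, pH = pKa + log([A^-]/[HA]) = 4.72 + log(0.0007390/0.001827) = 4.72 + (-0.39) = 4.33.

4.33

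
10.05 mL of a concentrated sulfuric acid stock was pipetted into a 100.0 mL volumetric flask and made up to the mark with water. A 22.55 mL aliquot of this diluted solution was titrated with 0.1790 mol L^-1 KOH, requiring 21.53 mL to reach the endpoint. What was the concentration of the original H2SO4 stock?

n(KOH) = 0.1790 x 0.02153 = 0.003854 mol.
n(H2SO4) in the aliquot = 0.003854 x 1/2 = 0.001927 mol.
[diluted H2SO4] = 0.001927 / 0.02255 = 0.08545 M.
Dilution factor = 100.0/10.05 = 9.950, so [stock] = 0.08545 x 9.950 = 0.850 M.

0.850 M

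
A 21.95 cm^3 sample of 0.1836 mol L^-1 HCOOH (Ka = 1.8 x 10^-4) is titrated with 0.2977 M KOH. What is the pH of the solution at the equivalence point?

8.40

n(HCOOH) = 0.1836 x 0.02195 = 0.004030 mol; V(KOH) at equivalence = 0.004030/0.2977 = 0.01354 L.
At equivalence all the acid is converted to HCOO-; total volume = 0.02195 + 0.01354 = 0.03549 L, so [HCOO-] = 0.004030/0.03549 = 0.1136 M.
Kb = Kw/Ka = 1.0e-14 / 1.8 x 10^-4 = 5.56e-11.
[OH^-] = sqrt(Kb x [HCOO-]) = sqrt(5.56e-11 x 0.1136) = 2.51e-6 M.
pOH = 5.60, so pH = 14.00 - 5.60 = 8.40.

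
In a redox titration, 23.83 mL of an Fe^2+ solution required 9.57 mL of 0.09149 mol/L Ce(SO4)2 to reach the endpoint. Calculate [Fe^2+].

0.0367 M

n(Ce(SO4)2) = 0.09149 x 0.009570 = 0.0008756 mol.
From the balanced equation, 1 mol Ce(SO4)2 reacts with 1 mol Fe^2+, so n(Fe^2+) = 0.0008756 x 1/1 = 0.0008756 mol.
[Fe^2+] = 0.0008756 / 0.02383 L = 0.0367 M.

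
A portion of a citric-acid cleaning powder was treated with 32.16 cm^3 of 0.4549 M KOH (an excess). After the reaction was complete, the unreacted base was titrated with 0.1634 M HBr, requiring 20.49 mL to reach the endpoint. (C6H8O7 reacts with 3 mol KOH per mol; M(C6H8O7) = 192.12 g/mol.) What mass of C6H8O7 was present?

Total n(KOH) added = 0.4549 x 0.03216 = 0.01463 mol.
n(HBr) used = 0.1634 x 0.02049 = 0.003348 mol, which equals the excess n(KOH).
So n(KOH) consumed by the sample = 0.01463 - 0.003348 = 0.01128 mol.
n(C6H8O7) = 0.01128 / 3 = 0.003761 mol.
mass = 0.003761 mol x 192.12 g/mol = 0.722 g.

0.722 g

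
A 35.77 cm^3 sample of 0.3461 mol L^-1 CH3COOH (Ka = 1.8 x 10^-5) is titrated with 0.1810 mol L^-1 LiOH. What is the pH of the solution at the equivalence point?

n(CH3COOH) = 0.3461 x 0.03577 = 0.01238 mol; V(LiOH) at equivalence = 0.01238/0.1810 = 0.06840 L.
At equivalence all the acid is converted to CH3COO-; total volume = 0.03577 + 0.06840 = 0.1042 L, so [CH3COO-] = 0.01238/0.1042 = 0.1188 M.
Kb = Kw/Ka = 1.0e-14 / 1.8 x 10^-5 = 5.56e-10.
[OH^-] = sqrt(Kb x [CH3COO-]) = sqrt(5.56e-10 x 0.1188) = 8.13e-6 M.
pOH = 5.09, so pH = 14.00 - 5.09 = 8.91.

8.91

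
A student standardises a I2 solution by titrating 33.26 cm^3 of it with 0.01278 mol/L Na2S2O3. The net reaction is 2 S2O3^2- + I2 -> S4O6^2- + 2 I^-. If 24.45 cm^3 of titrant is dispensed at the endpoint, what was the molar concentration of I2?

0.00470 M

n(Na2S2O3) = 0.01278 x 0.02445 = 0.0003125 mol.
From the balanced equation, 2 mol Na2S2O3 reacts with 1 mol I2, so n(I2) = 0.0003125 x 1/2 = 0.0001562 mol.
[I2] = 0.0001562 / 0.03326 L = 0.00470 M.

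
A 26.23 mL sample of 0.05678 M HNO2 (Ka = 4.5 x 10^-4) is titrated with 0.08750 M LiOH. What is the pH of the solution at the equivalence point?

7.94

n(HNO2) = 0.05678 x 0.02623 = 0.001489 mol; V(LiOH) at equivalence = 0.001489/0.08750 = 0.01702 L.
At equivalence all the acid is converted to NO2-; total volume = 0.02623 + 0.01702 = 0.04325 L, so [NO2-] = 0.001489/0.04325 = 0.03443 M.
Kb = Kw/Ka = 1.0e-14 / 4.5 x 10^-4 = 2.22e-11.
[OH^-] = sqrt(Kb x [NO2-]) = sqrt(2.22e-11 x 0.03443) = 8.75e-7 M.
pOH = 6.06, so pH = 14.00 - 6.06 = 7.94.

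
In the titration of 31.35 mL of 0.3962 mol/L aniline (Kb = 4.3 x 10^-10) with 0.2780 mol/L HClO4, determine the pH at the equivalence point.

2.71

n(C6H5NH2) = 0.3962 x 0.03135 = 0.01242 mol; V(HClO4) at equivalence = 0.01242/0.2780 = 0.04468 L.
At equivalence the base is fully converted to C6H5NH3+; total volume = 0.07603 L, so [C6H5NH3+] = 0.01242/0.07603 = 0.1634 M.
Ka(C6H5NH3+) = Kw/Kb = 1.0e-14 / 4.3 x 10^-10 = 2.33e-5.
[H^+] = sqrt(Ka x [C6H5NH3+]) = sqrt(2.33e-5 x 0.1634) = 0.00195 M.
pH = -log(0.00195) = 2.71.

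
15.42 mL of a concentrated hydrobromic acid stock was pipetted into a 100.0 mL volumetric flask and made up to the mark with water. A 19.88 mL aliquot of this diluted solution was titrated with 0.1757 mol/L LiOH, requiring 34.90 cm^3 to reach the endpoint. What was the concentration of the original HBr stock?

2.00 M

n(LiOH) = 0.1757 x 0.03490 = 0.006132 mol.
n(HBr) in the aliquot = 0.006132 mol.
[diluted HBr] = 0.006132 / 0.01988 = 0.3084 M.
Dilution factor = 100.0/15.42 = 6.485, so [stock] = 0.3084 x 6.485 = 2.00 M.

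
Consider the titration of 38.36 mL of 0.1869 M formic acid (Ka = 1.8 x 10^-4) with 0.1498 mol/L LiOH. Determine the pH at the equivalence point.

8.33

n(HCOOH) = 0.1869 x 0.03836 = 0.007169 mol; V(LiOH) at equivalence = 0.007169/0.1498 = 0.04786 L.
At equivalence all the acid is converted to HCOO-; total volume = 0.03836 + 0.04786 = 0.08622 L, so [HCOO-] = 0.007169/0.08622 = 0.08315 M.
Kb = Kw/Ka = 1.0e-14 / 1.8 x 10^-4 = 5.56e-11.
[OH^-] = sqrt(Kb x [HCOO-]) = sqrt(5.56e-11 x 0.08315) = 2.15e-6 M.
pOH = 5.67, so pH = 14.00 - 5.67 = 8.33.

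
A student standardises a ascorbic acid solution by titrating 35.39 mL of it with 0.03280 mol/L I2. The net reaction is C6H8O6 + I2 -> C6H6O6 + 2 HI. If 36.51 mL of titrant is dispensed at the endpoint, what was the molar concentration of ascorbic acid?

n(I2) = 0.03280 x 0.03651 = 0.001198 mol.
From the balanced equation, 1 mol I2 reacts with 1 mol ascorbic acid, so n(ascorbic acid) = 0.001198 x 1/1 = 0.001198 mol.
[ascorbic acid] = 0.001198 / 0.03539 L = 0.0338 M.

0.0338 M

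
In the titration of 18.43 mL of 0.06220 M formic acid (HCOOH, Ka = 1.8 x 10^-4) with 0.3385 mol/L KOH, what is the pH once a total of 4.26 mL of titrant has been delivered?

12.11

n(acid) = 0.06220 x 0.01843 = 0.001146 mol; n(KOH) added = 0.3385 x 0.004260 = 0.001442 mol.
Base is in excess by 0.001442 - 0.001146 = 0.0002957 mol in a total volume of 0.02269 L.
[OH^-] = 0.0002957/0.02269 = 0.01303 M, so pOH = 1.89 and pH = 14.00 - 1.89 = 12.11.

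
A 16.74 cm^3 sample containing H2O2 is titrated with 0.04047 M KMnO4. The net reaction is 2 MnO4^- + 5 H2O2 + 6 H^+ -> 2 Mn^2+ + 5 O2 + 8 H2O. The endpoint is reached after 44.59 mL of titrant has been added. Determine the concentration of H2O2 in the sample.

n(KMnO4) = 0.04047 x 0.04459 = 0.001805 mol.
From the balanced equation, 2 mol KMnO4 reacts with 5 mol H2O2, so n(H2O2) = 0.001805 x 5/2 = 0.004511 mol.
[H2O2] = 0.004511 / 0.01674 L = 0.269 M.

0.269 M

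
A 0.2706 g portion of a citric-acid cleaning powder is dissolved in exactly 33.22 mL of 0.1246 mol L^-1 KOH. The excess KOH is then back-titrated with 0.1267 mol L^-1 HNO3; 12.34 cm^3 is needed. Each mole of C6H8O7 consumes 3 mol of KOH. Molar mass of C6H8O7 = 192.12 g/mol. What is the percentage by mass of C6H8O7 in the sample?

Total n(KOH) added = 0.1246 x 0.03322 = 0.004139 mol.
n(HNO3) used = 0.1267 x 0.01234 = 0.001563 mol, which equals the excess n(KOH).
So n(KOH) consumed by the sample = 0.004139 - 0.001563 = 0.002576 mol.
n(C6H8O7) = 0.002576 / 3 = 0.0008586 mol.
mass C6H8O7 = 0.0008586 x 192.12 = 0.1650 g, so %C6H8O7 = 0.1650/0.2706 x 100 = 61.0%.

61.0%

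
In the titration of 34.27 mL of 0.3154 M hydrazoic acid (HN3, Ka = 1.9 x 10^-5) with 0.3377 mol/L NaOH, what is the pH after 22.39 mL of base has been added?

Initial n(HN3) = 0.3154 x 0.03427 = 0.01081 mol.
n(NaOH) added = 0.3377 x 0.02239 = 0.007561 mol, converting that many moles of HN3 to N3-.
Remaining n(HN3) = 0.003248 mol; n(N3-) = 0.007561 mol.
By Henderson-Hasselbalch, pH = pKa + log([A^-]/[HA]) = 4.72 + log(0.007561/0.003248) = 4.72 + (+0.37) = 5.09.

5.09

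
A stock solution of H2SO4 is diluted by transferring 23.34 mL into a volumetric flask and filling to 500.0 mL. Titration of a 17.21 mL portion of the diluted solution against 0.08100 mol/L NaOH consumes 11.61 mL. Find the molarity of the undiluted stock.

0.585 M

n(NaOH) = 0.08100 x 0.01161 = 0.0009404 mol.
n(H2SO4) in the aliquot = 0.0009404 x 1/2 = 0.0004702 mol.
[diluted H2SO4] = 0.0004702 / 0.01721 = 0.02732 M.
Dilution factor = 500.0/23.34 = 21.42, so [stock] = 0.02732 x 21.42 = 0.585 M.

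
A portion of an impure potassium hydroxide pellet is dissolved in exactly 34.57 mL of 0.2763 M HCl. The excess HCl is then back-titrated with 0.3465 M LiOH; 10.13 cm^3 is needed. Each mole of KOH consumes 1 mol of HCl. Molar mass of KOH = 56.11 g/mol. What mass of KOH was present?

0.339 g

Total n(HCl) added = 0.2763 x 0.03457 = 0.009552 mol.
n(LiOH) used = 0.3465 x 0.01013 = 0.003510 mol, which equals the excess n(HCl).
So n(HCl) consumed by the sample = 0.009552 - 0.003510 = 0.006042 mol.
n(KOH) = 0.006042 / 1 = 0.006042 mol.
mass = 0.006042 mol x 56.11 g/mol = 0.339 g.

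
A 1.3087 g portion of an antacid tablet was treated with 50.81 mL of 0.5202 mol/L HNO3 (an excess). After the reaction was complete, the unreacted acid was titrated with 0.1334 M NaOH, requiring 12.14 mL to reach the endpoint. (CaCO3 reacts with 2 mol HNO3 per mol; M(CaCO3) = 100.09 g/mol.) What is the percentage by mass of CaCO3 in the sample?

Total n(HNO3) added = 0.5202 x 0.05081 = 0.02643 mol.
n(NaOH) used = 0.1334 x 0.01214 = 0.001619 mol, which equals the excess n(HNO3).
So n(HNO3) consumed by the sample = 0.02643 - 0.001619 = 0.02481 mol.
n(CaCO3) = 0.02481 / 2 = 0.01241 mol.
mass CaCO3 = 0.01241 x 100.09 = 1.242 g, so %CaCO3 = 1.242/1.3087 x 100 = 94.9%.

94.9%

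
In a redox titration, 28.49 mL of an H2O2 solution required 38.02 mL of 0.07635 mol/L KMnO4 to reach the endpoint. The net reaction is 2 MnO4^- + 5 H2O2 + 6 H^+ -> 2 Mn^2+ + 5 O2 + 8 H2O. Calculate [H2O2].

0.255 M

n(KMnO4) = 0.07635 x 0.03802 = 0.002903 mol.
From the balanced equation, 2 mol KMnO4 reacts with 5 mol H2O2, so n(H2O2) = 0.002903 x 5/2 = 0.007257 mol.
[H2O2] = 0.007257 / 0.02849 L = 0.255 M.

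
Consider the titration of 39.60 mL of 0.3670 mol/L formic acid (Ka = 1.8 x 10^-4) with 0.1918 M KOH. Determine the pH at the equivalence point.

8.42

n(HCOOH) = 0.3670 x 0.03960 = 0.01453 mol; V(KOH) at equivalence = 0.01453/0.1918 = 0.07577 L.
At equivalence all the acid is converted to HCOO-; total volume = 0.03960 + 0.07577 = 0.1154 L, so [HCOO-] = 0.01453/0.1154 = 0.1260 M.
Kb = Kw/Ka = 1.0e-14 / 1.8 x 10^-4 = 5.56e-11.
[OH^-] = sqrt(Kb x [HCOO-]) = sqrt(5.56e-11 x 0.1260) = 2.65e-6 M.
pOH = 5.58, so pH = 14.00 - 5.58 = 8.42.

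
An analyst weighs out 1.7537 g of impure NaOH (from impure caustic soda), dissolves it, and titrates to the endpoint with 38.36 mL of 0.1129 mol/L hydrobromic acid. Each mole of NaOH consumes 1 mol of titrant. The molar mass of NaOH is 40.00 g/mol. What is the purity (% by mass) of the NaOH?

n(HBr) = 0.1129 x 0.03836 = 0.004331 mol.
n(NaOH) = 0.004331 / 1 = 0.004331 mol.
mass of NaOH = 0.004331 x 40.00 = 0.1732 g.
% purity = 0.1732 / 1.7537 x 100 = 9.88%.

9.88%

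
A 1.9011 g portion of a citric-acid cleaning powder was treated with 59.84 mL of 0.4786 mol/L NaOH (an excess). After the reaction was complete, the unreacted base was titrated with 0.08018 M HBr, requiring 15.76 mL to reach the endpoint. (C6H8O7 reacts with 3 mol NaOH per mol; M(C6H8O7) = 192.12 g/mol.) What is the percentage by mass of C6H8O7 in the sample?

92.2%

Total n(NaOH) added = 0.4786 x 0.05984 = 0.02864 mol.
n(HBr) used = 0.08018 x 0.01576 = 0.001264 mol, which equals the excess n(NaOH).
So n(NaOH) consumed by the sample = 0.02864 - 0.001264 = 0.02738 mol.
n(C6H8O7) = 0.02738 / 3 = 0.009125 mol.
mass C6H8O7 = 0.009125 x 192.12 = 1.753 g, so %C6H8O7 = 1.753/1.9011 x 100 = 92.2%.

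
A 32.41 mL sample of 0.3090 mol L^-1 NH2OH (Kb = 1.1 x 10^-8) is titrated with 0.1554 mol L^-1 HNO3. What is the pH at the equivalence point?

3.51

n(NH2OH) = 0.3090 x 0.03241 = 0.01001 mol; V(HNO3) at equivalence = 0.01001/0.1554 = 0.06444 L.
At equivalence the base is fully converted to NH3OH+; total volume = 0.09685 L, so [NH3OH+] = 0.01001/0.09685 = 0.1034 M.
Ka(NH3OH+) = Kw/Kb = 1.0e-14 / 1.1 x 10^-8 = 9.09e-7.
[H^+] = sqrt(Ka x [NH3OH+]) = sqrt(9.09e-7 x 0.1034) = 0.000307 M.
pH = -log(0.000307) = 3.51.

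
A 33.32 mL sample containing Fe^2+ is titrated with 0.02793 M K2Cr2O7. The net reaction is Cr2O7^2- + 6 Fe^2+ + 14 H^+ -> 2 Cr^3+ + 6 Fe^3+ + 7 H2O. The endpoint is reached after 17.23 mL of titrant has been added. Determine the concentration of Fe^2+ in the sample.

n(K2Cr2O7) = 0.02793 x 0.01723 = 0.0004812 mol.
From the balanced equation, 1 mol K2Cr2O7 reacts with 6 mol Fe^2+, so n(Fe^2+) = 0.0004812 x 6/1 = 0.002887 mol.
[Fe^2+] = 0.002887 / 0.03332 L = 0.0867 M.

0.0867 M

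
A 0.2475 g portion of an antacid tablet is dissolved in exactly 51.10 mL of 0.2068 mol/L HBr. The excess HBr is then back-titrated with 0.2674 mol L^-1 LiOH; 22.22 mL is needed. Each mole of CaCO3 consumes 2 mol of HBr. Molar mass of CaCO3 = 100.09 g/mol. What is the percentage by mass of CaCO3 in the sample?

Total n(HBr) added = 0.2068 x 0.05110 = 0.01057 mol.
n(LiOH) used = 0.2674 x 0.02222 = 0.005942 mol, which equals the excess n(HBr).
So n(HBr) consumed by the sample = 0.01057 - 0.005942 = 0.004626 mol.
n(CaCO3) = 0.004626 / 2 = 0.002313 mol.
mass CaCO3 = 0.002313 x 100.09 = 0.2315 g, so %CaCO3 = 0.2315/0.2475 x 100 = 93.5%.

93.5%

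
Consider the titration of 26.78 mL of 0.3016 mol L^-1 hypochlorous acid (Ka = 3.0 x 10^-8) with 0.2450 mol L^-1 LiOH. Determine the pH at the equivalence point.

10.33

n(HClO) = 0.3016 x 0.02678 = 0.008077 mol; V(LiOH) at equivalence = 0.008077/0.2450 = 0.03297 L.
At equivalence all the acid is converted to ClO-; total volume = 0.02678 + 0.03297 = 0.05975 L, so [ClO-] = 0.008077/0.05975 = 0.1352 M.
Kb = Kw/Ka = 1.0e-14 / 3.0 x 10^-8 = 3.33e-7.
[OH^-] = sqrt(Kb x [ClO-]) = sqrt(3.33e-7 x 0.1352) = 0.000212 M.
pOH = 3.67, so pH = 14.00 - 3.67 = 10.33.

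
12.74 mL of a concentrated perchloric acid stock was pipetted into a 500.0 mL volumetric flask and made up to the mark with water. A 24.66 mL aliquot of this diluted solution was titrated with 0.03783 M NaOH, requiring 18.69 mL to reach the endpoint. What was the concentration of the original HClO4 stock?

n(NaOH) = 0.03783 x 0.01869 = 0.0007070 mol.
n(HClO4) in the aliquot = 0.0007070 mol.
[diluted HClO4] = 0.0007070 / 0.02466 = 0.02867 M.
Dilution factor = 500.0/12.74 = 39.25, so [stock] = 0.02867 x 39.25 = 1.13 M.

1.13 M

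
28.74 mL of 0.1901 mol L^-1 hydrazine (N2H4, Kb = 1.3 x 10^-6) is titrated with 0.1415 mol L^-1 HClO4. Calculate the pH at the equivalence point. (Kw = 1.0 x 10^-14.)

4.60

n(N2H4) = 0.1901 x 0.02874 = 0.005463 mol; V(HClO4) at equivalence = 0.005463/0.1415 = 0.03861 L.
At equivalence the base is fully converted to N2H5+; total volume = 0.06735 L, so [N2H5+] = 0.005463/0.06735 = 0.08112 M.
Ka(N2H5+) = Kw/Kb = 1.0e-14 / 1.3 x 10^-6 = 7.69e-9.
[H^+] = sqrt(Ka x [N2H5+]) = sqrt(7.69e-9 x 0.08112) = 2.50e-5 M.
pH = -log(2.50e-5) = 4.60.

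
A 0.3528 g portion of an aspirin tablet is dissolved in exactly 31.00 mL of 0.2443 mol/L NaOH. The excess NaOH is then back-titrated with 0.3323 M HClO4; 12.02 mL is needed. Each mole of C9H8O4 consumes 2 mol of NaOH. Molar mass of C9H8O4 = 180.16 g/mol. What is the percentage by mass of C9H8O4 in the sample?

91.4%

Total n(NaOH) added = 0.2443 x 0.03100 = 0.007573 mol.
n(HClO4) used = 0.3323 x 0.01202 = 0.003994 mol, which equals the excess n(NaOH).
So n(NaOH) consumed by the sample = 0.007573 - 0.003994 = 0.003579 mol.
n(C9H8O4) = 0.003579 / 2 = 0.001790 mol.
mass C9H8O4 = 0.001790 x 180.16 = 0.3224 g, so %C9H8O4 = 0.3224/0.3528 x 100 = 91.4%.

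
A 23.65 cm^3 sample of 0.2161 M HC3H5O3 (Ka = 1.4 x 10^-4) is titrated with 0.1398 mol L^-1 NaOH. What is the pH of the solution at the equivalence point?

n(HC3H5O3) = 0.2161 x 0.02365 = 0.005111 mol; V(NaOH) at equivalence = 0.005111/0.1398 = 0.03656 L.
At equivalence all the acid is converted to C3H5O3-; total volume = 0.02365 + 0.03656 = 0.06021 L, so [C3H5O3-] = 0.005111/0.06021 = 0.08489 M.
Kb = Kw/Ka = 1.0e-14 / 1.4 x 10^-4 = 7.14e-11.
[OH^-] = sqrt(Kb x [C3H5O3-]) = sqrt(7.14e-11 x 0.08489) = 2.46e-6 M.
pOH = 5.61, so pH = 14.00 - 5.61 = 8.39.

8.39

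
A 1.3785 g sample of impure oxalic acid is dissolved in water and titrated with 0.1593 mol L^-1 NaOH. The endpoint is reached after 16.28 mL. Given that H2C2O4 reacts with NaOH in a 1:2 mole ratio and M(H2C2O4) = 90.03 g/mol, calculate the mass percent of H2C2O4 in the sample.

8.47%

n(NaOH) = 0.1593 x 0.01628 = 0.002593 mol.
n(H2C2O4) = 0.002593 / 2 = 0.001297 mol.
mass of H2C2O4 = 0.001297 x 90.03 = 0.1167 g.
% purity = 0.1167 / 1.3785 x 100 = 8.47%.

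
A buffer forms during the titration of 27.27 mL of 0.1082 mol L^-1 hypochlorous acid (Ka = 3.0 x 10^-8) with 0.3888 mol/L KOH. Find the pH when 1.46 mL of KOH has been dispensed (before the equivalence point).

6.90

Initial n(HClO) = 0.1082 x 0.02727 = 0.002951 mol.
n(KOH) added = 0.3888 x 0.001460 = 0.0005676 mol, converting that many moles of HClO to ClO-.
Remaining n(HClO) = 0.002383 mol; n(ClO-) = 0.0005676 mol.
By Henderson-Hasselbalch, pH = pKa + log([A^-]/[HA]) = 7.52 + log(0.0005676/0.002383) = 7.52 + (-0.62) = 6.90.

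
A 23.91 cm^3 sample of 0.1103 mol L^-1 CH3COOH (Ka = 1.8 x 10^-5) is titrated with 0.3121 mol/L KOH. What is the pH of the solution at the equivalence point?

n(CH3COOH) = 0.1103 x 0.02391 = 0.002637 mol; V(KOH) at equivalence = 0.002637/0.3121 = 0.008450 L.
At equivalence all the acid is converted to CH3COO-; total volume = 0.02391 + 0.008450 = 0.03236 L, so [CH3COO-] = 0.002637/0.03236 = 0.08150 M.
Kb = Kw/Ka = 1.0e-14 / 1.8 x 10^-5 = 5.56e-10.
[OH^-] = sqrt(Kb x [CH3COO-]) = sqrt(5.56e-10 x 0.08150) = 6.73e-6 M.
pOH = 5.17, so pH = 14.00 - 5.17 = 8.83.

8.83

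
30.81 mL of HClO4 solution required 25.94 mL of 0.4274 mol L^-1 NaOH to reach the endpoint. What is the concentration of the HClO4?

n(NaOH) delivered = 0.4274 x 0.02594 = 0.01109 mol.
For a 1:1 reaction, n(HClO4) = 0.01109 mol.
[HClO4] = 0.01109 mol / 0.03081 L = 0.360 M.

0.360 M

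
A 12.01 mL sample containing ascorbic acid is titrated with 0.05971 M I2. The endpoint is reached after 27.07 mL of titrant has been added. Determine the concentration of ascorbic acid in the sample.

0.135 M

n(I2) = 0.05971 x 0.02707 = 0.001616 mol.
From the balanced equation, 1 mol I2 reacts with 1 mol ascorbic acid, so n(ascorbic acid) = 0.001616 x 1/1 = 0.001616 mol.
[ascorbic acid] = 0.001616 / 0.01201 L = 0.135 M.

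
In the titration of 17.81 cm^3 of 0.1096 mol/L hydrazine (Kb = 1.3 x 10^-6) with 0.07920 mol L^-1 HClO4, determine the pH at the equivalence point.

4.73

n(N2H4) = 0.1096 x 0.01781 = 0.001952 mol; V(HClO4) at equivalence = 0.001952/0.07920 = 0.02465 L.
At equivalence the base is fully converted to N2H5+; total volume = 0.04246 L, so [N2H5+] = 0.001952/0.04246 = 0.04598 M.
Ka(N2H5+) = Kw/Kb = 1.0e-14 / 1.3 x 10^-6 = 7.69e-9.
[H^+] = sqrt(Ka x [N2H5+]) = sqrt(7.69e-9 x 0.04598) = 1.88e-5 M.
pH = -log(1.88e-5) = 4.73.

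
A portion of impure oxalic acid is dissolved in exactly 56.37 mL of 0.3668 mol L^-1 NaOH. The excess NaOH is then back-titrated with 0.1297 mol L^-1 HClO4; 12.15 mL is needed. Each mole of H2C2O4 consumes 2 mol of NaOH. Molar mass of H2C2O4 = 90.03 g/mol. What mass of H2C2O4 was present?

0.860 g

Total n(NaOH) added = 0.3668 x 0.05637 = 0.02068 mol.
n(HClO4) used = 0.1297 x 0.01215 = 0.001576 mol, which equals the excess n(NaOH).
So n(NaOH) consumed by the sample = 0.02068 - 0.001576 = 0.01910 mol.
n(H2C2O4) = 0.01910 / 2 = 0.009550 mol.
mass = 0.009550 mol x 90.03 g/mol = 0.860 g.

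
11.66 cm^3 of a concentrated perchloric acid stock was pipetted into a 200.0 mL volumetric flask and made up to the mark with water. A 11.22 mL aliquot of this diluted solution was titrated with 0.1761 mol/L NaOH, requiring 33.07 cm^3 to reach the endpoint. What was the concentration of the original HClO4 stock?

n(NaOH) = 0.1761 x 0.03307 = 0.005824 mol.
n(HClO4) in the aliquot = 0.005824 mol.
[diluted HClO4] = 0.005824 / 0.01122 = 0.5190 M.
Dilution factor = 200.0/11.66 = 17.15, so [stock] = 0.5190 x 17.15 = 8.90 M.

8.90 M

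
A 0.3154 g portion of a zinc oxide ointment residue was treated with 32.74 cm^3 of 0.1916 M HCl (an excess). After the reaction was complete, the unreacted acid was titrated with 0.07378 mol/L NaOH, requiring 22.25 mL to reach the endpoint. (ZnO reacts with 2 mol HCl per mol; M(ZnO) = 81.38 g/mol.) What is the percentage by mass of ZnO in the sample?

Total n(HCl) added = 0.1916 x 0.03274 = 0.006273 mol.
n(NaOH) used = 0.07378 x 0.02225 = 0.001642 mol, which equals the excess n(HCl).
So n(HCl) consumed by the sample = 0.006273 - 0.001642 = 0.004631 mol.
n(ZnO) = 0.004631 / 2 = 0.002316 mol.
mass ZnO = 0.002316 x 81.38 = 0.1885 g, so %ZnO = 0.1885/0.3154 x 100 = 59.7%.

59.7%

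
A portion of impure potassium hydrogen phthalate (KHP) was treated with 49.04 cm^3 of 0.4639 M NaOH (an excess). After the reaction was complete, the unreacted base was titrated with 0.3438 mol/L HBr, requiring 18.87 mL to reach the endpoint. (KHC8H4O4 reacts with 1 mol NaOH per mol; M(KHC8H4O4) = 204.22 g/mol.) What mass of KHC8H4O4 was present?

3.32 g

Total n(NaOH) added = 0.4639 x 0.04904 = 0.02275 mol.
n(HBr) used = 0.3438 x 0.01887 = 0.006488 mol, which equals the excess n(NaOH).
So n(NaOH) consumed by the sample = 0.02275 - 0.006488 = 0.01626 mol.
n(KHC8H4O4) = 0.01626 / 1 = 0.01626 mol.
mass = 0.01626 mol x 204.22 g/mol = 3.32 g.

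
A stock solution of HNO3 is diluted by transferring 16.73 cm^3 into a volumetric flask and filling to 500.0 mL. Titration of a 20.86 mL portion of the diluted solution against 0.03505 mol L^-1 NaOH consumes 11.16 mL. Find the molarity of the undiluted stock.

0.560 M

n(NaOH) = 0.03505 x 0.01116 = 0.0003912 mol.
n(HNO3) in the aliquot = 0.0003912 mol.
[diluted HNO3] = 0.0003912 / 0.02086 = 0.01875 M.
Dilution factor = 500.0/16.73 = 29.89, so [stock] = 0.01875 x 29.89 = 0.560 M.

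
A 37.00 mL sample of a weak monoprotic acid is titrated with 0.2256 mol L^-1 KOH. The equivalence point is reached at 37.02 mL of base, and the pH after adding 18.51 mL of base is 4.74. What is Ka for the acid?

1.8 x 10^-5

18.51 mL is half of the equivalence volume, so this is the half-equivalence point where [HA] = [A^-].
At half-equivalence pH = pKa, so pKa = 4.74.
Ka = 10^(-4.74) = 1.8 x 10^-5.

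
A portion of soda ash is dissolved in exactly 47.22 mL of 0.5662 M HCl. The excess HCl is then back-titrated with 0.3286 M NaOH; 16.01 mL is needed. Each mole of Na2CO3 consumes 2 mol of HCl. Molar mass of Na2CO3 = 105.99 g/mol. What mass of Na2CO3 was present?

Total n(HCl) added = 0.5662 x 0.04722 = 0.02674 mol.
n(NaOH) used = 0.3286 x 0.01601 = 0.005261 mol, which equals the excess n(HCl).
So n(HCl) consumed by the sample = 0.02674 - 0.005261 = 0.02148 mol.
n(Na2CO3) = 0.02148 / 2 = 0.01074 mol.
mass = 0.01074 mol x 105.99 g/mol = 1.14 g.

1.14 g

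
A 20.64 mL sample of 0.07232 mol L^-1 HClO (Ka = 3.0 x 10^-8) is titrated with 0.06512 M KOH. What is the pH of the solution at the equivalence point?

n(HClO) = 0.07232 x 0.02064 = 0.001493 mol; V(KOH) at equivalence = 0.001493/0.06512 = 0.02292 L.
At equivalence all the acid is converted to ClO-; total volume = 0.02064 + 0.02292 = 0.04356 L, so [ClO-] = 0.001493/0.04356 = 0.03427 M.
Kb = Kw/Ka = 1.0e-14 / 3.0 x 10^-8 = 3.33e-7.
[OH^-] = sqrt(Kb x [ClO-]) = sqrt(3.33e-7 x 0.03427) = 0.000107 M.
pOH = 3.97, so pH = 14.00 - 3.97 = 10.03.

10.03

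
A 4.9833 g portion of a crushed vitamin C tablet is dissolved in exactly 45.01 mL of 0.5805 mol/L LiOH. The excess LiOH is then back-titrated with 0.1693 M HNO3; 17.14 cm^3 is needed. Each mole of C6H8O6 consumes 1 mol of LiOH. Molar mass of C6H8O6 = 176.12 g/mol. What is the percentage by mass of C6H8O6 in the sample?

Total n(LiOH) added = 0.5805 x 0.04501 = 0.02613 mol.
n(HNO3) used = 0.1693 x 0.01714 = 0.002902 mol, which equals the excess n(LiOH).
So n(LiOH) consumed by the sample = 0.02613 - 0.002902 = 0.02323 mol.
n(C6H8O6) = 0.02323 / 1 = 0.02323 mol.
mass C6H8O6 = 0.02323 x 176.12 = 4.091 g, so %C6H8O6 = 4.091/4.9833 x 100 = 82.1%.

82.1%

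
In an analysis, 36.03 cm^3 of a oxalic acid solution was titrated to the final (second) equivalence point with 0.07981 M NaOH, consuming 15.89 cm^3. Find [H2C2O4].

n(NaOH) = 0.07981 x 0.01589 = 0.001268 mol.
At the final (second) equivalence point, 2 mol OH^- react per mol H2C2O4, so n(H2C2O4) = 0.001268 / 2 = 0.0006341 mol.
[H2C2O4] = 0.0006341 / 0.03603 L = 0.0176 M.

0.0176 M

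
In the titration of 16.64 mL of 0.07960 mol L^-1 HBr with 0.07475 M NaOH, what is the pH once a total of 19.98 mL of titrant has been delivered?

11.66

n(acid) = 0.07960 x 0.01664 = 0.001325 mol; n(NaOH) added = 0.07475 x 0.01998 = 0.001494 mol.
Base is in excess by 0.001494 - 0.001325 = 0.0001690 mol in a total volume of 0.03662 L.
[OH^-] = 0.0001690/0.03662 = 0.004614 M, so pOH = 2.34 and pH = 14.00 - 2.34 = 11.66.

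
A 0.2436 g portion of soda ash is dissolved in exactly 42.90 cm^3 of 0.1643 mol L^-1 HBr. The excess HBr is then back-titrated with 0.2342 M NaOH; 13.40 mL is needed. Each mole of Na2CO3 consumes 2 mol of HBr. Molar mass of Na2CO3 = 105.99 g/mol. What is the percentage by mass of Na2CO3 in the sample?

Total n(HBr) added = 0.1643 x 0.04290 = 0.007048 mol.
n(NaOH) used = 0.2342 x 0.01340 = 0.003138 mol, which equals the excess n(HBr).
So n(HBr) consumed by the sample = 0.007048 - 0.003138 = 0.003910 mol.
n(Na2CO3) = 0.003910 / 2 = 0.001955 mol.
mass Na2CO3 = 0.001955 x 105.99 = 0.2072 g, so %Na2CO3 = 0.2072/0.2436 x 100 = 85.1%.

85.1%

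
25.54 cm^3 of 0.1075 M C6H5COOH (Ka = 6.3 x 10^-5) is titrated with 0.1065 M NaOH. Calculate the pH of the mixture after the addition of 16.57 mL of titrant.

4.46

Initial n(C6H5COOH) = 0.1075 x 0.02554 = 0.002746 mol.
n(NaOH) added = 0.1065 x 0.01657 = 0.001765 mol, converting that many moles of C6H5COOH to C6H5COO-.
Remaining n(C6H5COOH) = 0.0009808 mol; n(C6H5COO-) = 0.001765 mol.
By Henderson-Hasselbalch, pH = pKa + log([A^-]/[HA]) = 4.20 + log(0.001765/0.0009808) = 4.20 + (+0.26) = 4.46.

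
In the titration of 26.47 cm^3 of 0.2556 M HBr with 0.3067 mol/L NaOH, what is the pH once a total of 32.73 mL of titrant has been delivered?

12.74

n(acid) = 0.2556 x 0.02647 = 0.006766 mol; n(NaOH) added = 0.3067 x 0.03273 = 0.01004 mol.
Base is in excess by 0.01004 - 0.006766 = 0.003273 mol in a total volume of 0.05920 L.
[OH^-] = 0.003273/0.05920 = 0.05528 M, so pOH = 1.26 and pH = 14.00 - 1.26 = 12.74.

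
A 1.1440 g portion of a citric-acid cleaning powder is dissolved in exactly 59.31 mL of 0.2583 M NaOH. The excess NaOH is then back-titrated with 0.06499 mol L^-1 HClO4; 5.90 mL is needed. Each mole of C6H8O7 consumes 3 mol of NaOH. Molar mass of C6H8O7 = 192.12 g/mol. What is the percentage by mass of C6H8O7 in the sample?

Total n(NaOH) added = 0.2583 x 0.05931 = 0.01532 mol.
n(HClO4) used = 0.06499 x 0.005900 = 0.0003834 mol, which equals the excess n(NaOH).
So n(NaOH) consumed by the sample = 0.01532 - 0.0003834 = 0.01494 mol.
n(C6H8O7) = 0.01494 / 3 = 0.004979 mol.
mass C6H8O7 = 0.004979 x 192.12 = 0.9565 g, so %C6H8O7 = 0.9565/1.1440 x 100 = 83.6%.

83.6%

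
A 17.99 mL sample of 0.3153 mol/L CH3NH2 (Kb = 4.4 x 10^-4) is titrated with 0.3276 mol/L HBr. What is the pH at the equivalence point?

n(CH3NH2) = 0.3153 x 0.01799 = 0.005672 mol; V(HBr) at equivalence = 0.005672/0.3276 = 0.01731 L.
At equivalence the base is fully converted to CH3NH3+; total volume = 0.03530 L, so [CH3NH3+] = 0.005672/0.03530 = 0.1607 M.
Ka(CH3NH3+) = Kw/Kb = 1.0e-14 / 4.4 x 10^-4 = 2.27e-11.
[H^+] = sqrt(Ka x [CH3NH3+]) = sqrt(2.27e-11 x 0.1607) = 1.91e-6 M.
pH = -log(1.91e-6) = 5.72.

5.72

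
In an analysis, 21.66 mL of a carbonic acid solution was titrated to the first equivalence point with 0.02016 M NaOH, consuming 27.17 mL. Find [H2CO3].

n(NaOH) = 0.02016 x 0.02717 = 0.0005477 mol.
At the first equivalence point, 1 mol OH^- react per mol H2CO3, so n(H2CO3) = 0.0005477 / 1 = 0.0005477 mol.
[H2CO3] = 0.0005477 / 0.02166 L = 0.0253 M.

0.0253 M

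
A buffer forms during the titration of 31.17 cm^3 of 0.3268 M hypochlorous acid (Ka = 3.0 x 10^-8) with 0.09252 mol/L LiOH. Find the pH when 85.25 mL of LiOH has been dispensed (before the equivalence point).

Initial n(HClO) = 0.3268 x 0.03117 = 0.01019 mol.
n(LiOH) added = 0.09252 x 0.08525 = 0.007887 mol, converting that many moles of HClO to ClO-.
Remaining n(HClO) = 0.002299 mol; n(ClO-) = 0.007887 mol.
By Henderson-Hasselbalch, pH = pKa + log([A^-]/[HA]) = 7.52 + log(0.007887/0.002299) = 7.52 + (+0.54) = 8.06.

8.06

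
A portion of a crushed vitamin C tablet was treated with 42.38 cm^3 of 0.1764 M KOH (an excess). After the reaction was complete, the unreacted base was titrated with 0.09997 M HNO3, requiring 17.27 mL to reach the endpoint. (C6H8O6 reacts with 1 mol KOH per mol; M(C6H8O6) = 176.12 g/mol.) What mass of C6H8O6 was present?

Total n(KOH) added = 0.1764 x 0.04238 = 0.007476 mol.
n(HNO3) used = 0.09997 x 0.01727 = 0.001726 mol, which equals the excess n(KOH).
So n(KOH) consumed by the sample = 0.007476 - 0.001726 = 0.005749 mol.
n(C6H8O6) = 0.005749 / 1 = 0.005749 mol.
mass = 0.005749 mol x 176.12 g/mol = 1.01 g.

1.01 g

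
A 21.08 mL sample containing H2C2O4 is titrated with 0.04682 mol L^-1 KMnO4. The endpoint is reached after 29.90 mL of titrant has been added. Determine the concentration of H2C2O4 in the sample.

0.166 M

n(KMnO4) = 0.04682 x 0.02990 = 0.001400 mol.
From the balanced equation, 2 mol KMnO4 reacts with 5 mol H2C2O4, so n(H2C2O4) = 0.001400 x 5/2 = 0.003500 mol.
[H2C2O4] = 0.003500 / 0.02108 L = 0.166 M.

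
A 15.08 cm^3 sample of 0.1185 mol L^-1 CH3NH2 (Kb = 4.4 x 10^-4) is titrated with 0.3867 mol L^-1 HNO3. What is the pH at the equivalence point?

5.84

n(CH3NH2) = 0.1185 x 0.01508 = 0.001787 mol; V(HNO3) at equivalence = 0.001787/0.3867 = 0.004621 L.
At equivalence the base is fully converted to CH3NH3+; total volume = 0.01970 L, so [CH3NH3+] = 0.001787/0.01970 = 0.09070 M.
Ka(CH3NH3+) = Kw/Kb = 1.0e-14 / 4.4 x 10^-4 = 2.27e-11.
[H^+] = sqrt(Ka x [CH3NH3+]) = sqrt(2.27e-11 x 0.09070) = 1.44e-6 M.
pH = -log(1.44e-6) = 5.84.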